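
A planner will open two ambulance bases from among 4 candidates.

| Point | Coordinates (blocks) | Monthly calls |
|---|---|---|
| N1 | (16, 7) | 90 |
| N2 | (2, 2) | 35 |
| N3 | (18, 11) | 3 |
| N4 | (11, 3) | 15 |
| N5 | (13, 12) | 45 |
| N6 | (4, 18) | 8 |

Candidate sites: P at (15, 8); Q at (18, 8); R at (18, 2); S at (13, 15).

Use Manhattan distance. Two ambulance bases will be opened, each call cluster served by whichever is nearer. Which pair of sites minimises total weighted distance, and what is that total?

Evaluate every pair (each demand assigned to the nearer of the two):
  {P, S}: total = 1229
  {P, R}: total = 1316
  {P, Q}: total = 1427
  {Q, S}: total = 1460
  {Q, R}: total = 1556
  {R, S}: total = 1568
Best pair: {P, S} with total 1229.

{P, S}, total 1229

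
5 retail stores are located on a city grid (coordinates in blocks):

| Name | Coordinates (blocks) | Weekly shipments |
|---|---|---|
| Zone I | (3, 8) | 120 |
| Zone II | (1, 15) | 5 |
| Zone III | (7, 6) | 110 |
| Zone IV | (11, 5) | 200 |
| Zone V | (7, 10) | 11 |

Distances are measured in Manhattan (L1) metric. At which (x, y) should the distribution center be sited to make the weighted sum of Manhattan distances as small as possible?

Manhattan distance separates: Σwᵢ(|x−xᵢ|+|y−yᵢ|) = Σwᵢ|x−xᵢ| + Σwᵢ|y−yᵢ|, so x and y are optimised independently as 1-D weighted medians.
Total weight W = 446; half = 223.
x-coordinate, sorted with cumulative weight:
  x=1 (Zone II, w=5) cum 5
  x=3 (Zone I, w=120) cum 125
  x=7 (Zone III, w=110) cum 235  ← median
  x=7 (Zone V, w=11) cum 246
  x=11 (Zone IV, w=200) cum 446
⇒ x* = 7
y-coordinate, sorted with cumulative weight:
  y=5 (Zone IV, w=200) cum 200
  y=6 (Zone III, w=110) cum 310  ← median
  y=8 (Zone I, w=120) cum 430
  y=10 (Zone V, w=11) cum 441
  y=15 (Zone II, w=5) cum 446
⇒ y* = 6

(7, 6)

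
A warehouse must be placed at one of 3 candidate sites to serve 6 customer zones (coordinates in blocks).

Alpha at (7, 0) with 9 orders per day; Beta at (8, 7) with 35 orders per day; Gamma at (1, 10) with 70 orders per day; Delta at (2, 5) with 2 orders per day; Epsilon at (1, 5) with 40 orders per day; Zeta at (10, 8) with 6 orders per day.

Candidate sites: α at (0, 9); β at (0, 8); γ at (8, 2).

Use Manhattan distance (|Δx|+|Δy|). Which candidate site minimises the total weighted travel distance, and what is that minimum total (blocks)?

Total weighted distance at each candidate:
  α (0, 9): total = 912
  β (0, 8): total = 890
  γ (8, 2): total = 1718
Minimum is at β with total 890 blocks.

β, total 890 blocks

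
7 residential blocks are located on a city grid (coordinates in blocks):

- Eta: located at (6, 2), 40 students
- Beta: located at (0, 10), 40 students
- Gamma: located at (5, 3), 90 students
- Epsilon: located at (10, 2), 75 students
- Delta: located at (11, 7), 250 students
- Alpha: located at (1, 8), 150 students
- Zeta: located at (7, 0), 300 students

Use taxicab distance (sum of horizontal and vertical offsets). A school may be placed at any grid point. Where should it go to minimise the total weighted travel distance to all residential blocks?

Manhattan distance separates: Σwᵢ(|x−xᵢ|+|y−yᵢ|) = Σwᵢ|x−xᵢ| + Σwᵢ|y−yᵢ|, so x and y are optimised independently as 1-D weighted medians.
Total weight W = 945; half = 472.5.
x-coordinate, sorted with cumulative weight:
  x=0 (Beta, w=40) cum 40
  x=1 (Alpha, w=150) cum 190
  x=5 (Gamma, w=90) cum 280
  x=6 (Eta, w=40) cum 320
  x=7 (Zeta, w=300) cum 620  ← median
  x=10 (Epsilon, w=75) cum 695
  x=11 (Delta, w=250) cum 945
⇒ x* = 7
y-coordinate, sorted with cumulative weight:
  y=0 (Zeta, w=300) cum 300
  y=2 (Eta, w=40) cum 340
  y=2 (Epsilon, w=75) cum 415
  y=3 (Gamma, w=90) cum 505  ← median
  y=7 (Delta, w=250) cum 755
  y=8 (Alpha, w=150) cum 905
  y=10 (Beta, w=40) cum 945
⇒ y* = 3

(7, 3)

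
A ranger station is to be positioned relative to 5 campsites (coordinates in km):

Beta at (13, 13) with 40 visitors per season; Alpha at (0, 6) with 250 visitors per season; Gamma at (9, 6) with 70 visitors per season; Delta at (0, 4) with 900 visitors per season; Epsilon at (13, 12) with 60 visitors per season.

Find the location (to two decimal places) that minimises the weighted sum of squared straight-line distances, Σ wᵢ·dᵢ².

The minimiser of Σwᵢ‖p−pᵢ‖² is the weighted centroid p* = (Σwᵢpᵢ)/(Σwᵢ).
Σwᵢ = 1320.
Σwᵢxᵢ = 40·13 + 250·0 + 70·9 + 900·0 + 60·13 = 1930.
Σwᵢyᵢ = 40·13 + 250·6 + 70·6 + 900·4 + 60·12 = 6760.
x* = 1930/1320 = 1.46, y* = 6760/1320 = 5.12.

(1.46, 5.12)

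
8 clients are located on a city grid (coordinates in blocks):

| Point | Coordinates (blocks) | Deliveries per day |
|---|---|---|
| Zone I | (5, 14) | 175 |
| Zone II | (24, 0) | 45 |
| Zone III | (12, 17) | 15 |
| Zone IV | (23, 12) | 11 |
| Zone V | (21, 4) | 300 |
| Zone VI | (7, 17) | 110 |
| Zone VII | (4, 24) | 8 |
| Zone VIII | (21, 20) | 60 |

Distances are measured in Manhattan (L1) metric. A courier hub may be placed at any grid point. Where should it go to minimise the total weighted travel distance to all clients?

(21, 14)

Manhattan distance separates: Σwᵢ(|x−xᵢ|+|y−yᵢ|) = Σwᵢ|x−xᵢ| + Σwᵢ|y−yᵢ|, so x and y are optimised independently as 1-D weighted medians.
Total weight W = 724; half = 362.
x-coordinate, sorted with cumulative weight:
  x=4 (Zone VII, w=8) cum 8
  x=5 (Zone I, w=175) cum 183
  x=7 (Zone VI, w=110) cum 293
  x=12 (Zone III, w=15) cum 308
  x=21 (Zone V, w=300) cum 608  ← median
  x=21 (Zone VIII, w=60) cum 668
  x=23 (Zone IV, w=11) cum 679
  x=24 (Zone II, w=45) cum 724
⇒ x* = 21
y-coordinate, sorted with cumulative weight:
  y=0 (Zone II, w=45) cum 45
  y=4 (Zone V, w=300) cum 345
  y=12 (Zone IV, w=11) cum 356
  y=14 (Zone I, w=175) cum 531  ← median
  y=17 (Zone III, w=15) cum 546
  y=17 (Zone VI, w=110) cum 656
  y=20 (Zone VIII, w=60) cum 716
  y=24 (Zone VII, w=8) cum 724
⇒ y* = 14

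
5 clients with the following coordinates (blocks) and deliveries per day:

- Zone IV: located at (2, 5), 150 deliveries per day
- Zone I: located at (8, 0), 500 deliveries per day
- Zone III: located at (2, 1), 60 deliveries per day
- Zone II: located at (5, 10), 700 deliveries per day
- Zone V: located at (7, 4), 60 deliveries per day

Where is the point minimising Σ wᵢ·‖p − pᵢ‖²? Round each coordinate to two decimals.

(5.67, 5.48)

The minimiser of Σwᵢ‖p−pᵢ‖² is the weighted centroid p* = (Σwᵢpᵢ)/(Σwᵢ).
Σwᵢ = 1470.
Σwᵢxᵢ = 150·2 + 500·8 + 60·2 + 700·5 + 60·7 = 8340.
Σwᵢyᵢ = 150·5 + 500·0 + 60·1 + 700·10 + 60·4 = 8050.
x* = 8340/1470 = 5.67, y* = 8050/1470 = 5.48.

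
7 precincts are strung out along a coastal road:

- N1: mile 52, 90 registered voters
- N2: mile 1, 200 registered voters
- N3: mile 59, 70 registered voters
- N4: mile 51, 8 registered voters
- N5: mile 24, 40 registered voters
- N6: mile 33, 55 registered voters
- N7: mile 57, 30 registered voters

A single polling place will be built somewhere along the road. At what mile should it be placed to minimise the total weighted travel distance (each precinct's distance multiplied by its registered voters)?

For a sum of weighted absolute distances on a line, the optimum is the weighted median (not the mean). Total weight W = 493; half-weight = 246.5.
Sort by position and accumulate weight:
  mile 1 (N2, w=200) → cum 200
  mile 24 (N5, w=40) → cum 240
  mile 33 (N6, w=55) → cum 295  ≥ 246.5 → median here
  mile 51 (N4, w=8) → cum 303
  mile 52 (N1, w=90) → cum 393
  mile 57 (N7, w=30) → cum 423
  mile 59 (N3, w=70) → cum 493
Optimal location: mile 33.

x = 33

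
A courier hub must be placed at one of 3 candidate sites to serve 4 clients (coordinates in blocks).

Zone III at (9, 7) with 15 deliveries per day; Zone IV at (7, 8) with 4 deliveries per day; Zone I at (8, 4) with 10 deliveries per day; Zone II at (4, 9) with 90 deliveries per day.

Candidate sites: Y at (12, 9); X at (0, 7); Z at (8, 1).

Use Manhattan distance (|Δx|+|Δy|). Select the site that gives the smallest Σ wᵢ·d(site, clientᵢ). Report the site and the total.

X, total 817 blocks

Total weighted distance at each candidate:
  Y (12, 9): total = 909
  X (0, 7): total = 817
  Z (8, 1): total = 1247
Minimum is at X with total 817 blocks.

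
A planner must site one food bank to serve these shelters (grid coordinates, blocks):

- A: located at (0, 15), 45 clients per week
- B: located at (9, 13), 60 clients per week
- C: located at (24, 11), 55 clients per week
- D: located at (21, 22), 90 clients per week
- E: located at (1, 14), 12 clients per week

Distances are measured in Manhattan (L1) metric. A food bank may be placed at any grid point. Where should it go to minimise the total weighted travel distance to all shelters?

(21, 15)

Manhattan distance separates: Σwᵢ(|x−xᵢ|+|y−yᵢ|) = Σwᵢ|x−xᵢ| + Σwᵢ|y−yᵢ|, so x and y are optimised independently as 1-D weighted medians.
Total weight W = 262; half = 131.
x-coordinate, sorted with cumulative weight:
  x=0 (A, w=45) cum 45
  x=1 (E, w=12) cum 57
  x=9 (B, w=60) cum 117
  x=21 (D, w=90) cum 207  ← median
  x=24 (C, w=55) cum 262
⇒ x* = 21
y-coordinate, sorted with cumulative weight:
  y=11 (C, w=55) cum 55
  y=13 (B, w=60) cum 115
  y=14 (E, w=12) cum 127
  y=15 (A, w=45) cum 172  ← median
  y=22 (D, w=90) cum 262
⇒ y* = 15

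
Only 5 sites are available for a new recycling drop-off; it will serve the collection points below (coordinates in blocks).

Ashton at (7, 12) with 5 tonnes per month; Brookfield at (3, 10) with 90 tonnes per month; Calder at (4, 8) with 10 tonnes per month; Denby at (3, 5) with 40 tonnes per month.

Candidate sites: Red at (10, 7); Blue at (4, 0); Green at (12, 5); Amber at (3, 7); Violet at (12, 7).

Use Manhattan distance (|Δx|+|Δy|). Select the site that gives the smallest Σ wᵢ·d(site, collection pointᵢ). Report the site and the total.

Amber, total 415 blocks

Total weighted distance at each candidate:
  Red (10, 7): total = 1370
  Blue (4, 0): total = 1385
  Green (12, 5): total = 1790
  Amber (3, 7): total = 415
  Violet (12, 7): total = 1660
Minimum is at Amber with total 415 blocks.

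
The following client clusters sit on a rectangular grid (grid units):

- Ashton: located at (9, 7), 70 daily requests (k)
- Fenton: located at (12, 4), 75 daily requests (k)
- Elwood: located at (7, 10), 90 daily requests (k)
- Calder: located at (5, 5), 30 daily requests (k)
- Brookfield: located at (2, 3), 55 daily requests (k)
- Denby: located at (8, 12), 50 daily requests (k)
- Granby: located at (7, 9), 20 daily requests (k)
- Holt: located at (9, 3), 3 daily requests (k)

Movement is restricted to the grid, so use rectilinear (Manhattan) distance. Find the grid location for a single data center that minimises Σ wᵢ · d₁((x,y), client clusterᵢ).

Manhattan distance separates: Σwᵢ(|x−xᵢ|+|y−yᵢ|) = Σwᵢ|x−xᵢ| + Σwᵢ|y−yᵢ|, so x and y are optimised independently as 1-D weighted medians.
Total weight W = 393; half = 196.5.
x-coordinate, sorted with cumulative weight:
  x=2 (Brookfield, w=55) cum 55
  x=5 (Calder, w=30) cum 85
  x=7 (Elwood, w=90) cum 175
  x=7 (Granby, w=20) cum 195
  x=8 (Denby, w=50) cum 245  ← median
  x=9 (Ashton, w=70) cum 315
  x=9 (Holt, w=3) cum 318
  x=12 (Fenton, w=75) cum 393
⇒ x* = 8
y-coordinate, sorted with cumulative weight:
  y=3 (Brookfield, w=55) cum 55
  y=3 (Holt, w=3) cum 58
  y=4 (Fenton, w=75) cum 133
  y=5 (Calder, w=30) cum 163
  y=7 (Ashton, w=70) cum 233  ← median
  y=9 (Granby, w=20) cum 253
  y=10 (Elwood, w=90) cum 343
  y=12 (Denby, w=50) cum 393
⇒ y* = 7

(8, 7)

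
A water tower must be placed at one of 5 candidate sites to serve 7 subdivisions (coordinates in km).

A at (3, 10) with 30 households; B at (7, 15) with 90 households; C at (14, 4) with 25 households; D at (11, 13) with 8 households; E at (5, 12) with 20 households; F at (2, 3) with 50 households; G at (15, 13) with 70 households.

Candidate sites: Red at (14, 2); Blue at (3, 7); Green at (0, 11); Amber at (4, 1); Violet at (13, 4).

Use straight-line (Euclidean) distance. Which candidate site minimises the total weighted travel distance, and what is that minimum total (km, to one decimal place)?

Total weighted distance at each candidate:
  Red (14, 2): total = 3522.4
  Blue (3, 7): total = 2513.0
  Green (0, 11): total = 2874.8
  Amber (4, 1): total = 3434.3
  Violet (13, 4): total = 3000.2
Minimum is at Blue with total 2513.0 km.

Blue, total 2513.0 km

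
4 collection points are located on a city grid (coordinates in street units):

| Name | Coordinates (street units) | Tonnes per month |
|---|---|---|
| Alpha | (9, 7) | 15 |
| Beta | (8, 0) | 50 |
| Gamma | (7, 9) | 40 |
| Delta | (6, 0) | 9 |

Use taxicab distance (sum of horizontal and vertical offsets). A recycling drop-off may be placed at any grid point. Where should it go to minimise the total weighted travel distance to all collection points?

(8, 0)

Manhattan distance separates: Σwᵢ(|x−xᵢ|+|y−yᵢ|) = Σwᵢ|x−xᵢ| + Σwᵢ|y−yᵢ|, so x and y are optimised independently as 1-D weighted medians.
Total weight W = 114; half = 57.
x-coordinate, sorted with cumulative weight:
  x=6 (Delta, w=9) cum 9
  x=7 (Gamma, w=40) cum 49
  x=8 (Beta, w=50) cum 99  ← median
  x=9 (Alpha, w=15) cum 114
⇒ x* = 8
y-coordinate, sorted with cumulative weight:
  y=0 (Beta, w=50) cum 50
  y=0 (Delta, w=9) cum 59  ← median
  y=7 (Alpha, w=15) cum 74
  y=9 (Gamma, w=40) cum 114
⇒ y* = 0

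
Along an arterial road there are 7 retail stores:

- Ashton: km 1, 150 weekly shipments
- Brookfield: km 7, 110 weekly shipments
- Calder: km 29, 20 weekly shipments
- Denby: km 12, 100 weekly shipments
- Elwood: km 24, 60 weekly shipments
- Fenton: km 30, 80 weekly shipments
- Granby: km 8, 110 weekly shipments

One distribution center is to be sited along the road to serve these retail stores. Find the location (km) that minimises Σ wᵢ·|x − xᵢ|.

x = 8

For a sum of weighted absolute distances on a line, the optimum is the weighted median (not the mean). Total weight W = 630; half-weight = 315.
Sort by position and accumulate weight:
  km 1 (Ashton, w=150) → cum 150
  km 7 (Brookfield, w=110) → cum 260
  km 8 (Granby, w=110) → cum 370  ≥ 315 → median here
  km 12 (Denby, w=100) → cum 470
  km 24 (Elwood, w=60) → cum 530
  km 29 (Calder, w=20) → cum 550
  km 30 (Fenton, w=80) → cum 630
Optimal location: km 8.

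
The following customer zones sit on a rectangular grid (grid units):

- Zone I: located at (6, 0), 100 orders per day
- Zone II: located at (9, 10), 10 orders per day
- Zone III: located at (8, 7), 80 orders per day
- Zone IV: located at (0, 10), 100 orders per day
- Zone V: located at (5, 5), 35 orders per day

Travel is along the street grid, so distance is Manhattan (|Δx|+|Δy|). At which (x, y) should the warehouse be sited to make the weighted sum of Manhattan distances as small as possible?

(6, 7)

Manhattan distance separates: Σwᵢ(|x−xᵢ|+|y−yᵢ|) = Σwᵢ|x−xᵢ| + Σwᵢ|y−yᵢ|, so x and y are optimised independently as 1-D weighted medians.
Total weight W = 325; half = 162.5.
x-coordinate, sorted with cumulative weight:
  x=0 (Zone IV, w=100) cum 100
  x=5 (Zone V, w=35) cum 135
  x=6 (Zone I, w=100) cum 235  ← median
  x=8 (Zone III, w=80) cum 315
  x=9 (Zone II, w=10) cum 325
⇒ x* = 6
y-coordinate, sorted with cumulative weight:
  y=0 (Zone I, w=100) cum 100
  y=5 (Zone V, w=35) cum 135
  y=7 (Zone III, w=80) cum 215  ← median
  y=10 (Zone II, w=10) cum 225
  y=10 (Zone IV, w=100) cum 325
⇒ y* = 7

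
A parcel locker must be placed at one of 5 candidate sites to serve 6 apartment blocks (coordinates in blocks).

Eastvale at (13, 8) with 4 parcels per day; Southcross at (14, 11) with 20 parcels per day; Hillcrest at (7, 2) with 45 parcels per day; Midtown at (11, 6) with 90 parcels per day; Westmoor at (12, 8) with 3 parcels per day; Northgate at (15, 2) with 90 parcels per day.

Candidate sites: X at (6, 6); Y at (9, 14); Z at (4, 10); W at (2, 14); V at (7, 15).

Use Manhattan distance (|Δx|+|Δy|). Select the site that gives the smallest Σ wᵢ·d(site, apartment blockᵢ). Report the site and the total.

Total weighted distance at each candidate:
  X (6, 6): total = 2165
  Y (9, 14): total = 3377
  Z (4, 10): total = 3489
  W (2, 14): total = 4961
  V (7, 15): total = 3953
Minimum is at X with total 2165 blocks.

X, total 2165 blocks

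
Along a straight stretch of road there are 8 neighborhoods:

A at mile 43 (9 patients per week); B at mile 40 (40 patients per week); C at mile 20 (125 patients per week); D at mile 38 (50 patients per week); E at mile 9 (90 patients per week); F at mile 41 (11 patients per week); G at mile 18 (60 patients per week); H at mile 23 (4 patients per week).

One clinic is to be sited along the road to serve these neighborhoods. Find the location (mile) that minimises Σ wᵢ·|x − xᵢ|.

For a sum of weighted absolute distances on a line, the optimum is the weighted median (not the mean). Total weight W = 389; half-weight = 194.5.
Sort by position and accumulate weight:
  mile 9 (E, w=90) → cum 90
  mile 18 (G, w=60) → cum 150
  mile 20 (C, w=125) → cum 275  ≥ 194.5 → median here
  mile 23 (H, w=4) → cum 279
  mile 38 (D, w=50) → cum 329
  mile 40 (B, w=40) → cum 369
  mile 41 (F, w=11) → cum 380
  mile 43 (A, w=9) → cum 389
Optimal location: mile 20.

x = 20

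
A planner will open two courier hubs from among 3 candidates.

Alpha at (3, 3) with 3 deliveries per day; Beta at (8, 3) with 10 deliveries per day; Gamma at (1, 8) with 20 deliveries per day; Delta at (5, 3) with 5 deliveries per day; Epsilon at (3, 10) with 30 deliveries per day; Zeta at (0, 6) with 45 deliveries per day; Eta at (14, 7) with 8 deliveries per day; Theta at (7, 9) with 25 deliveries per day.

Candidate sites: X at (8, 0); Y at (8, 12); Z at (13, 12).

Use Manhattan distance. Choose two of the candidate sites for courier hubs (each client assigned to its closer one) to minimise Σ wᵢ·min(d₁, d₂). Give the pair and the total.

Evaluate every pair (each demand assigned to the nearer of the two):
  {X, Y}: total = 1332
  {Y, Z}: total = 1400
  {X, Z}: total = 1647
Best pair: {X, Y} with total 1332.

{X, Y}, total 1332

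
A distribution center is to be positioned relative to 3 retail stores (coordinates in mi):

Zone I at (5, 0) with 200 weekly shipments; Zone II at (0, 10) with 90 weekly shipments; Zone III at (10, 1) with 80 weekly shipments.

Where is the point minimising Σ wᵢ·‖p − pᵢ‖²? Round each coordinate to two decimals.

The minimiser of Σwᵢ‖p−pᵢ‖² is the weighted centroid p* = (Σwᵢpᵢ)/(Σwᵢ).
Σwᵢ = 370.
Σwᵢxᵢ = 200·5 + 90·0 + 80·10 = 1800.
Σwᵢyᵢ = 200·0 + 90·10 + 80·1 = 980.
x* = 1800/370 = 4.86, y* = 980/370 = 2.65.

(4.86, 2.65)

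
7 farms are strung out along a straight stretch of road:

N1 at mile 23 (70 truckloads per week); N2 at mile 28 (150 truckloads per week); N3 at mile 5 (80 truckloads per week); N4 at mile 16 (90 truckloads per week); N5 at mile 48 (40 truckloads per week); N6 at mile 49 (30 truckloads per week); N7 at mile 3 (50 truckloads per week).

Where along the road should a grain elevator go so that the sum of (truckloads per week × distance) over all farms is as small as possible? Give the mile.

For a sum of weighted absolute distances on a line, the optimum is the weighted median (not the mean). Total weight W = 510; half-weight = 255.
Sort by position and accumulate weight:
  mile 3 (N7, w=50) → cum 50
  mile 5 (N3, w=80) → cum 130
  mile 16 (N4, w=90) → cum 220
  mile 23 (N1, w=70) → cum 290  ≥ 255 → median here
  mile 28 (N2, w=150) → cum 440
  mile 48 (N5, w=40) → cum 480
  mile 49 (N6, w=30) → cum 510
Optimal location: mile 23.

x = 23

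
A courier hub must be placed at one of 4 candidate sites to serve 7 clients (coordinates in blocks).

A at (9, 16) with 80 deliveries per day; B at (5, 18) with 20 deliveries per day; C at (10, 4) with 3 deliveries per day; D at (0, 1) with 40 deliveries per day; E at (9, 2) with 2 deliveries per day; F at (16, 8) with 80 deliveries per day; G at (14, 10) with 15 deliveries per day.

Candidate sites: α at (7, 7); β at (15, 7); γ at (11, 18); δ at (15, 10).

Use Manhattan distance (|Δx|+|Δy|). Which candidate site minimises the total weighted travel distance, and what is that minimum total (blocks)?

Total weighted distance at each candidate:
  α (7, 7): total = 2642
  β (15, 7): total = 2726
  γ (11, 18): total = 3006
  δ (15, 10): total = 2596
Minimum is at δ with total 2596 blocks.

δ, total 2596 blocks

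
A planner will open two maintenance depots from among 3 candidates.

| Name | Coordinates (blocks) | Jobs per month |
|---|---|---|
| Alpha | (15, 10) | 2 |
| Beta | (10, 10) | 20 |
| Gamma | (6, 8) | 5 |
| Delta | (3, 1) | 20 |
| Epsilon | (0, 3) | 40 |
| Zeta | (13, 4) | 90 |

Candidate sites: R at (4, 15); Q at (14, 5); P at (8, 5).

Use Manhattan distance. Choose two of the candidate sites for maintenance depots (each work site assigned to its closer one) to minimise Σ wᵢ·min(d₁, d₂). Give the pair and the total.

{Q, P}, total 937

Evaluate every pair (each demand assigned to the nearer of the two):
  {Q, P}: total = 937
  {R, P}: total = 1309
  {R, Q}: total = 1357
Best pair: {Q, P} with total 937.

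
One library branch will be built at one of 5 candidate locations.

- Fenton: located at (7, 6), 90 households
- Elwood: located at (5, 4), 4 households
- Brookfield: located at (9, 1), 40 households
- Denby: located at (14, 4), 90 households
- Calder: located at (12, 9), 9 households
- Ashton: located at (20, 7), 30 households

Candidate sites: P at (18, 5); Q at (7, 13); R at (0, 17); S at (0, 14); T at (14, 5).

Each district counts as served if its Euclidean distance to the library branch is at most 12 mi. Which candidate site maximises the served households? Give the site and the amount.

T, covering 263

Coverage radius r = 12 mi; a point is covered iff (Δx)²+(Δy)² ≤ 12² = 144.
  P (18, 5): covers {Fenton, Brookfield, Denby, Calder, Ashton} → 259
  Q (7, 13): covers {Fenton, Elwood, Denby, Calder} → 193
  R (0, 17): covers {none} → 0
  S (0, 14): covers {Fenton, Elwood} → 94
  T (14, 5): covers {Fenton, Elwood, Brookfield, Denby, Calder, Ashton} → 263
Maximum coverage at T: 263 households.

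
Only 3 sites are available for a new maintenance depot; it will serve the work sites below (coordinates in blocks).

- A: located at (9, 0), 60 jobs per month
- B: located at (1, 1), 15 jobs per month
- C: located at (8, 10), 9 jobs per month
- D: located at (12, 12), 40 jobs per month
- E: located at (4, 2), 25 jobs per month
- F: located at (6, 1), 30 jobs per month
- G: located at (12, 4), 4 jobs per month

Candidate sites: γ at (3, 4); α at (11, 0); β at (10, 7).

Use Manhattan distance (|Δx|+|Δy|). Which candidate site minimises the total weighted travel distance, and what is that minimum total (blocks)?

Total weighted distance at each candidate:
  γ (3, 4): total = 1745
  α (11, 0): total = 1347
  β (10, 7): total = 1625
Minimum is at α with total 1347 blocks.

α, total 1347 blocks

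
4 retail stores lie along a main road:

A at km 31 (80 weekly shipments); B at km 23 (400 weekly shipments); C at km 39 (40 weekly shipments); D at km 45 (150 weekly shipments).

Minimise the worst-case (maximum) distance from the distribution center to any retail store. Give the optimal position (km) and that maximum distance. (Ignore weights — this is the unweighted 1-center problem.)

The 1-center on a line is the midpoint of the two extreme points: leftmost at 23, rightmost at 45.
Optimal location = (23 + 45)/2 = 34; maximum distance = (45 − 23)/2 = 11.

location 34, max distance 11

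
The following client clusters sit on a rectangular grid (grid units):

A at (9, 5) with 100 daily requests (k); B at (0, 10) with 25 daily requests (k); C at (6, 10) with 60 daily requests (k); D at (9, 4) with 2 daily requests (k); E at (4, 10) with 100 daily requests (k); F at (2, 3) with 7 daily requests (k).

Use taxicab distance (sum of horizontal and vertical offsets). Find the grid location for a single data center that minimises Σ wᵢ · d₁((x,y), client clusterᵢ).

(6, 10)

Manhattan distance separates: Σwᵢ(|x−xᵢ|+|y−yᵢ|) = Σwᵢ|x−xᵢ| + Σwᵢ|y−yᵢ|, so x and y are optimised independently as 1-D weighted medians.
Total weight W = 294; half = 147.
x-coordinate, sorted with cumulative weight:
  x=0 (B, w=25) cum 25
  x=2 (F, w=7) cum 32
  x=4 (E, w=100) cum 132
  x=6 (C, w=60) cum 192  ← median
  x=9 (A, w=100) cum 292
  x=9 (D, w=2) cum 294
⇒ x* = 6
y-coordinate, sorted with cumulative weight:
  y=3 (F, w=7) cum 7
  y=4 (D, w=2) cum 9
  y=5 (A, w=100) cum 109
  y=10 (B, w=25) cum 134
  y=10 (C, w=60) cum 194  ← median
  y=10 (E, w=100) cum 294
⇒ y* = 10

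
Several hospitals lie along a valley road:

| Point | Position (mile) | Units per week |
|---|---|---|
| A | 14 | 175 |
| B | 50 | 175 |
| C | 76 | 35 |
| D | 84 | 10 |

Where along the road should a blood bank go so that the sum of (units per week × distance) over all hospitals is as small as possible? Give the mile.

For a sum of weighted absolute distances on a line, the optimum is the weighted median (not the mean). Total weight W = 395; half-weight = 197.5.
Sort by position and accumulate weight:
  mile 14 (A, w=175) → cum 175
  mile 50 (B, w=175) → cum 350  ≥ 197.5 → median here
  mile 76 (C, w=35) → cum 385
  mile 84 (D, w=10) → cum 395
Optimal location: mile 50.

x = 50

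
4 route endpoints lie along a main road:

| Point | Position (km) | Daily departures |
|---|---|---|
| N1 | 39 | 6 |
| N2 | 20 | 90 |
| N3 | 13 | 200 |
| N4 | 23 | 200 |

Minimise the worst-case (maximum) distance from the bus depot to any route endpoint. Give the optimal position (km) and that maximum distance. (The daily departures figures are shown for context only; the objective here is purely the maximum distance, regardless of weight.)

location 26, max distance 13

The 1-center on a line is the midpoint of the two extreme points: leftmost at 13, rightmost at 39.
Optimal location = (13 + 39)/2 = 26; maximum distance = (39 − 13)/2 = 13.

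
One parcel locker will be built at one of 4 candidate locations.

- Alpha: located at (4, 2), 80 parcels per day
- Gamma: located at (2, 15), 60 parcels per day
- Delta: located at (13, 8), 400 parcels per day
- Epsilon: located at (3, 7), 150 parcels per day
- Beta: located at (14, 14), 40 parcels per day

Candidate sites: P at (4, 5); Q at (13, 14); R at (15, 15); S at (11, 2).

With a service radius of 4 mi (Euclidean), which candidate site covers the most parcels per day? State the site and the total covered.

P, covering 230

Coverage radius r = 4 mi; a point is covered iff (Δx)²+(Δy)² ≤ 4² = 16.
  P (4, 5): covers {Alpha, Epsilon} → 230
  Q (13, 14): covers {Beta} → 40
  R (15, 15): covers {Beta} → 40
  S (11, 2): covers {none} → 0
Maximum coverage at P: 230 parcels per day.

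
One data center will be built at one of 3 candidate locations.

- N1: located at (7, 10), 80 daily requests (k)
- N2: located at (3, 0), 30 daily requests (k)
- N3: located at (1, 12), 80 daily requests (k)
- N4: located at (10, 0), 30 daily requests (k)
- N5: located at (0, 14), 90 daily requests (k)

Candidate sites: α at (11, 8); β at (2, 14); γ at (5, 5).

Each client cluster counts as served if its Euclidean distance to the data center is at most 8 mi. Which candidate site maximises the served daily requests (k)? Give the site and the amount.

Coverage radius r = 8 mi; a point is covered iff (Δx)²+(Δy)² ≤ 8² = 64.
  α (11, 8): covers {N1} → 80
  β (2, 14): covers {N1, N3, N5} → 250
  γ (5, 5): covers {N1, N2, N4} → 140
Maximum coverage at β: 250 daily requests (k).

β, covering 250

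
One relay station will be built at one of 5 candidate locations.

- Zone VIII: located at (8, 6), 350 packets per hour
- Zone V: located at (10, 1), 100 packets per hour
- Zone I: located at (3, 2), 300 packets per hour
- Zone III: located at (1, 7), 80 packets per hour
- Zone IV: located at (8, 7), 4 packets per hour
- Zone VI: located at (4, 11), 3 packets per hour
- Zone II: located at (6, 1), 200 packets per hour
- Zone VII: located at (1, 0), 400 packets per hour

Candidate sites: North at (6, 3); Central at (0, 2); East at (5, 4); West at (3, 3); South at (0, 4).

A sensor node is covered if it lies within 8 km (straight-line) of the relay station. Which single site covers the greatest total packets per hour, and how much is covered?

East, covering 1437

Coverage radius r = 8 km; a point is covered iff (Δx)²+(Δy)² ≤ 8² = 64.
  North (6, 3): covers {Zone VIII, Zone V, Zone I, Zone III, Zone IV, Zone II, Zone VII} → 1434
  Central (0, 2): covers {Zone I, Zone III, Zone II, Zone VII} → 980
  East (5, 4): covers {Zone VIII, Zone V, Zone I, Zone III, Zone IV, Zone VI, Zone II, Zone VII} → 1437
  West (3, 3): covers {Zone VIII, Zone V, Zone I, Zone III, Zone IV, Zone II, Zone VII} → 1434
  South (0, 4): covers {Zone I, Zone III, Zone II, Zone VII} → 980
Maximum coverage at East: 1437 packets per hour.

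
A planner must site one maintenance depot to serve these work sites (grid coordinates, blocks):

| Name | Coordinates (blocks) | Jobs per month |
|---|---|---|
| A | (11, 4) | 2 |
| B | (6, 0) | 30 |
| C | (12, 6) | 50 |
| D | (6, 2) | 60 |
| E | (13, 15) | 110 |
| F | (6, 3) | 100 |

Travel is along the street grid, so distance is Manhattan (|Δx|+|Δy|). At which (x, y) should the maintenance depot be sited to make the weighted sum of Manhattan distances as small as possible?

(6, 3)

Manhattan distance separates: Σwᵢ(|x−xᵢ|+|y−yᵢ|) = Σwᵢ|x−xᵢ| + Σwᵢ|y−yᵢ|, so x and y are optimised independently as 1-D weighted medians.
Total weight W = 352; half = 176.
x-coordinate, sorted with cumulative weight:
  x=6 (B, w=30) cum 30
  x=6 (D, w=60) cum 90
  x=6 (F, w=100) cum 190  ← median
  x=11 (A, w=2) cum 192
  x=12 (C, w=50) cum 242
  x=13 (E, w=110) cum 352
⇒ x* = 6
y-coordinate, sorted with cumulative weight:
  y=0 (B, w=30) cum 30
  y=2 (D, w=60) cum 90
  y=3 (F, w=100) cum 190  ← median
  y=4 (A, w=2) cum 192
  y=6 (C, w=50) cum 242
  y=15 (E, w=110) cum 352
⇒ y* = 3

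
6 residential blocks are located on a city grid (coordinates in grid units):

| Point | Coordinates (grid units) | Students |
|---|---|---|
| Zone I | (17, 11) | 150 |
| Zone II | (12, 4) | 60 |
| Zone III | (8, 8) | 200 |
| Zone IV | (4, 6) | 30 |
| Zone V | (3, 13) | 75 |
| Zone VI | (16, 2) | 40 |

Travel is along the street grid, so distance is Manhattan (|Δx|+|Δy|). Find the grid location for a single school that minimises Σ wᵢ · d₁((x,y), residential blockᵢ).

Manhattan distance separates: Σwᵢ(|x−xᵢ|+|y−yᵢ|) = Σwᵢ|x−xᵢ| + Σwᵢ|y−yᵢ|, so x and y are optimised independently as 1-D weighted medians.
Total weight W = 555; half = 277.5.
x-coordinate, sorted with cumulative weight:
  x=3 (Zone V, w=75) cum 75
  x=4 (Zone IV, w=30) cum 105
  x=8 (Zone III, w=200) cum 305  ← median
  x=12 (Zone II, w=60) cum 365
  x=16 (Zone VI, w=40) cum 405
  x=17 (Zone I, w=150) cum 555
⇒ x* = 8
y-coordinate, sorted with cumulative weight:
  y=2 (Zone VI, w=40) cum 40
  y=4 (Zone II, w=60) cum 100
  y=6 (Zone IV, w=30) cum 130
  y=8 (Zone III, w=200) cum 330  ← median
  y=11 (Zone I, w=150) cum 480
  y=13 (Zone V, w=75) cum 555
⇒ y* = 8

(8, 8)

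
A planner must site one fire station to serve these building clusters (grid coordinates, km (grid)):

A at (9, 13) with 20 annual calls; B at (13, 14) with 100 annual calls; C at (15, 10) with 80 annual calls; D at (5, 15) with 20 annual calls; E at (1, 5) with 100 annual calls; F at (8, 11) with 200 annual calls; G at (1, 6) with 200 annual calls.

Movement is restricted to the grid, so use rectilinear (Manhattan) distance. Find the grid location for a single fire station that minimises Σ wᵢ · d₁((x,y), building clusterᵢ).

Manhattan distance separates: Σwᵢ(|x−xᵢ|+|y−yᵢ|) = Σwᵢ|x−xᵢ| + Σwᵢ|y−yᵢ|, so x and y are optimised independently as 1-D weighted medians.
Total weight W = 720; half = 360.
x-coordinate, sorted with cumulative weight:
  x=1 (E, w=100) cum 100
  x=1 (G, w=200) cum 300
  x=5 (D, w=20) cum 320
  x=8 (F, w=200) cum 520  ← median
  x=9 (A, w=20) cum 540
  x=13 (B, w=100) cum 640
  x=15 (C, w=80) cum 720
⇒ x* = 8
y-coordinate, sorted with cumulative weight:
  y=5 (E, w=100) cum 100
  y=6 (G, w=200) cum 300
  y=10 (C, w=80) cum 380  ← median
  y=11 (F, w=200) cum 580
  y=13 (A, w=20) cum 600
  y=14 (B, w=100) cum 700
  y=15 (D, w=20) cum 720
⇒ y* = 10

(8, 10)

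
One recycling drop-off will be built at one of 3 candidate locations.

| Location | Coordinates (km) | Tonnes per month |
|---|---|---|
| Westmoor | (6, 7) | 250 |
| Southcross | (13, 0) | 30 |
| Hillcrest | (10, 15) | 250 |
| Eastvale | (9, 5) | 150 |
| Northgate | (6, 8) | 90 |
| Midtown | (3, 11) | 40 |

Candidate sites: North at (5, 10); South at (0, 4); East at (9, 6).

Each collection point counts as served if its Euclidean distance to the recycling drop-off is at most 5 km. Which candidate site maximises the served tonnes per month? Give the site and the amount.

East, covering 490

Coverage radius r = 5 km; a point is covered iff (Δx)²+(Δy)² ≤ 5² = 25.
  North (5, 10): covers {Westmoor, Northgate, Midtown} → 380
  South (0, 4): covers {none} → 0
  East (9, 6): covers {Westmoor, Eastvale, Northgate} → 490
Maximum coverage at East: 490 tonnes per month.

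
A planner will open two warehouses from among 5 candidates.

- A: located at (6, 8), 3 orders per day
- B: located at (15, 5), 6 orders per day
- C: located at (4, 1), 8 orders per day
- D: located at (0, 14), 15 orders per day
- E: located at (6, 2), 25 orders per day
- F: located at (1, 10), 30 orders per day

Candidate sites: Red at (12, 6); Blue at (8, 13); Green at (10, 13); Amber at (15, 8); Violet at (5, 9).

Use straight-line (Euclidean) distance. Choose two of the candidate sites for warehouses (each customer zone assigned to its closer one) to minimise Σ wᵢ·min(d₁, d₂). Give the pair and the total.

Evaluate every pair (each demand assigned to the nearer of the two):
  {Amber, Violet}: total = 493.3
  {Red, Violet}: total = 494.3
  {Green, Violet}: total = 531.9
  {Blue, Violet}: total = 539.1
  {Red, Blue}: total = 640.3
  {Red, Green}: total = 729.0
  {Blue, Amber}: total = 755.2
  {Blue, Green}: total = 802.9
  {Green, Amber}: total = 847.3
  {Red, Amber}: total = 860.2
Best pair: {Amber, Violet} with total 493.3.

{Amber, Violet}, total 493.3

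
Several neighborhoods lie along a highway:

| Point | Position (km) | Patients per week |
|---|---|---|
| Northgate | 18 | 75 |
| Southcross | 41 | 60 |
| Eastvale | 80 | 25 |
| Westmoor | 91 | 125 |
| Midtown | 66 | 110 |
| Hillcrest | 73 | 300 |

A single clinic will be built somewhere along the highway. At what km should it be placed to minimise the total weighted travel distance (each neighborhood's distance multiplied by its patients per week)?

For a sum of weighted absolute distances on a line, the optimum is the weighted median (not the mean). Total weight W = 695; half-weight = 347.5.
Sort by position and accumulate weight:
  km 18 (Northgate, w=75) → cum 75
  km 41 (Southcross, w=60) → cum 135
  km 66 (Midtown, w=110) → cum 245
  km 73 (Hillcrest, w=300) → cum 545  ≥ 347.5 → median here
  km 80 (Eastvale, w=25) → cum 570
  km 91 (Westmoor, w=125) → cum 695
Optimal location: km 73.

x = 73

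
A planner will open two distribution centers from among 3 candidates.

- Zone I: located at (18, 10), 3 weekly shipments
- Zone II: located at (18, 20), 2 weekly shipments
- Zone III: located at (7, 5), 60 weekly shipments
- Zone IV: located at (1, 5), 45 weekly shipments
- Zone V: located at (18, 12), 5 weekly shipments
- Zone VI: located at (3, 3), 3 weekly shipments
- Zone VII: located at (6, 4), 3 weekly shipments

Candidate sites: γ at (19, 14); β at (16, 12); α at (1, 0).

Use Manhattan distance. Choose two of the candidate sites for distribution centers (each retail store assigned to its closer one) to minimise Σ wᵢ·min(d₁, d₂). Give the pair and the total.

{β, α}, total 969

Evaluate every pair (each demand assigned to the nearer of the two):
  {β, α}: total = 969
  {γ, α}: total = 971
  {γ, β}: total = 2106
Best pair: {β, α} with total 969.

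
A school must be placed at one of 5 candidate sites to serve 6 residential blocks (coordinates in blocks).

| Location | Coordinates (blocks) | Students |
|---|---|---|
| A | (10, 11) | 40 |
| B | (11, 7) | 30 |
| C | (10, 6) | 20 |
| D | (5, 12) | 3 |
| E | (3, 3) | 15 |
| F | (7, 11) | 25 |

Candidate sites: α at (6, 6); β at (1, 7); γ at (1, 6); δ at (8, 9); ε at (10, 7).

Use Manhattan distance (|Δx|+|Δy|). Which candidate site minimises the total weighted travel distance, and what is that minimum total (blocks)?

ε, total 580 blocks

Total weighted distance at each candidate:
  α (6, 6): total = 881
  β (1, 7): total = 1387
  γ (1, 6): total = 1450
  δ (8, 9): total = 668
  ε (10, 7): total = 580
Minimum is at ε with total 580 blocks.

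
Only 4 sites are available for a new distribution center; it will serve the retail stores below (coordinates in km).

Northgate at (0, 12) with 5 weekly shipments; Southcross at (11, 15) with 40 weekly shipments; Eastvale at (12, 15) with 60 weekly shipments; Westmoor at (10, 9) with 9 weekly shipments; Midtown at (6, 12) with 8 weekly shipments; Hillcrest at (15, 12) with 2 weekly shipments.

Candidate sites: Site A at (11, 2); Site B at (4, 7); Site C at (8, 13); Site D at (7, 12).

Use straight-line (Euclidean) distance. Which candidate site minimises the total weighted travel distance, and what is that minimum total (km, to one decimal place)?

Site C, total 525.1 km

Total weighted distance at each candidate:
  Site A (11, 2): total = 1551.3
  Site B (4, 7): total = 1260.2
  Site C (8, 13): total = 525.1
  Site D (7, 12): total = 647.0
Minimum is at Site C with total 525.1 km.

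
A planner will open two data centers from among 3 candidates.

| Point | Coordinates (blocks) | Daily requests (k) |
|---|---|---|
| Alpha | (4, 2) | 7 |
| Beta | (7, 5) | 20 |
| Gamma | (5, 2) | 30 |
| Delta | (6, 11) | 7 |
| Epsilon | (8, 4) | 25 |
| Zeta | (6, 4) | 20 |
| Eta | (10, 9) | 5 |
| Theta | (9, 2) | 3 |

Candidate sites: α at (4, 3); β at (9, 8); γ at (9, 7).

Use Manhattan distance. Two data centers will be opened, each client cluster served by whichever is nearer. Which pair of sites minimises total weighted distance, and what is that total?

Evaluate every pair (each demand assigned to the nearer of the two):
  {α, γ}: total = 386
  {α, β}: total = 422
  {β, γ}: total = 707
Best pair: {α, γ} with total 386.

{α, γ}, total 386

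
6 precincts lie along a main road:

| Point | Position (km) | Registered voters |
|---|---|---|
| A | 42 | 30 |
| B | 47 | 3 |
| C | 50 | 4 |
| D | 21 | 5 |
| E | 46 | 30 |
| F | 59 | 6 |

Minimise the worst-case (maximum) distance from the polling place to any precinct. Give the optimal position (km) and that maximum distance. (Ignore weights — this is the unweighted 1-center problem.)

The 1-center on a line is the midpoint of the two extreme points: leftmost at 21, rightmost at 59.
Optimal location = (21 + 59)/2 = 40; maximum distance = (59 − 21)/2 = 19.

location 40, max distance 19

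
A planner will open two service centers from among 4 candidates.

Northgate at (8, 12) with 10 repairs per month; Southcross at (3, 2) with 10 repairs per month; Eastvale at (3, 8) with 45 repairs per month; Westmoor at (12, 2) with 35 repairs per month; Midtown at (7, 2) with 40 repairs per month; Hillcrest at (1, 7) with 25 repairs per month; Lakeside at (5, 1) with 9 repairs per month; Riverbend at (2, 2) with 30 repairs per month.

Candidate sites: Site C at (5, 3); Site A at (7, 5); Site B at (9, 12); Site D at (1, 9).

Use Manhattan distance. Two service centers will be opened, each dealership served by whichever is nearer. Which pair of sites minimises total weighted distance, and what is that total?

Evaluate every pair (each demand assigned to the nearer of the two):
  {Site C, Site D}: total = 853
  {Site A, Site D}: total = 1029
  {Site C, Site B}: total = 1093
  {Site C, Site A}: total = 1163
  {Site A, Site B}: total = 1289
  {Site B, Site D}: total = 1568
Best pair: {Site C, Site D} with total 853.

{Site C, Site D}, total 853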